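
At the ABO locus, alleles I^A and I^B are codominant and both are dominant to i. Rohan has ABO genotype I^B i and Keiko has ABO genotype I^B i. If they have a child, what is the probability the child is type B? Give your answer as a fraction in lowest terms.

3/4

ABO cross I^B i × I^B i → offspring phenotypes: 1/4 O, 3/4 B.
So P(type B) = 3/4.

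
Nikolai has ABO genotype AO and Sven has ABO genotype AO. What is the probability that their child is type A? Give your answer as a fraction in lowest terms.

3/4

ABO cross AO × AO → offspring phenotypes: 1/4 O, 3/4 A.
So P(type A) = 3/4.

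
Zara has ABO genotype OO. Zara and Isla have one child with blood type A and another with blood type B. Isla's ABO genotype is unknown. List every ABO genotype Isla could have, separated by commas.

AB

For each candidate genotype of Isla, check whether crossing it with OO can produce every observed child phenotype.
  AA → possible child types {A} ✗
  AB → possible child types {A, B} ✓
  AO → possible child types {O, A} ✗
  BB → possible child types {B} ✗
  BO → possible child types {O, B} ✗
  OO → possible child types {O} ✗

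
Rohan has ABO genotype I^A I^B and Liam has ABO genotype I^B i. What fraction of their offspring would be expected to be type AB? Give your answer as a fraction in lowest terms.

1/4

ABO cross I^A I^B × I^B i → offspring phenotypes: 1/4 A, 1/2 B, 1/4 AB.
So P(type AB) = 1/4.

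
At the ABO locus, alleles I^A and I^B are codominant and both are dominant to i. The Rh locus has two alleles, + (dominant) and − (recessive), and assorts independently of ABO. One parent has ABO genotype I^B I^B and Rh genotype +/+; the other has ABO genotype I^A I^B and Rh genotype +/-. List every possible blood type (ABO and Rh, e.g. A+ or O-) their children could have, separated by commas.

B+, AB+

Gametes from I^B I^B × I^A I^B give offspring ABO genotypes I^A I^B, I^B I^B, i.e. phenotypes B, AB.
Rh cross +/+ × +/- → phenotypes Rh+.
Combining independently: B+, AB+.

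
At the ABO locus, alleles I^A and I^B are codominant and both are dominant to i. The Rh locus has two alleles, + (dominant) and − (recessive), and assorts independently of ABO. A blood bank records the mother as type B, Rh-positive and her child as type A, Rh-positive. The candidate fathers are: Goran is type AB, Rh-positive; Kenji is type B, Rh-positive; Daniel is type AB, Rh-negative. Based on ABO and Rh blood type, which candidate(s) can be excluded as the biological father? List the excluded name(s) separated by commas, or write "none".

Kenji

A candidate is excluded only if no genotype consistent with his phenotype could produce a type A, Rh-positive child with a type B, Rh-positive mother.
Kenji (type B, Rh+): no genotype consistent with that phenotype can produce a type-A Rh+ child with a type-B mother.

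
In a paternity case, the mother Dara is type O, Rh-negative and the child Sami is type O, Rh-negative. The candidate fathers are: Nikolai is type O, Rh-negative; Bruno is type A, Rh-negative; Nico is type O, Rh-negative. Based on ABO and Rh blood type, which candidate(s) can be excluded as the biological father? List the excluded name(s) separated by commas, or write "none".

A candidate is excluded only if no genotype consistent with his phenotype could produce a type O, Rh-negative child with a type O, Rh-negative mother.
Every candidate has at least one consistent genotype combination, so none can be excluded.

none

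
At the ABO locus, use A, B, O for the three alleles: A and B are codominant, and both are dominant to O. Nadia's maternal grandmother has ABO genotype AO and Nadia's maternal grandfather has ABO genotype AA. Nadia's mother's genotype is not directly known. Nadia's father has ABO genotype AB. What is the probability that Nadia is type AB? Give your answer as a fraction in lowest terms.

Nadia's mother's ABO genotype from AO × AA: 1/2 AA, 1/2 AO.
Crossing each possibility with the father AB and summing P(type AB): 1/2·1/2 + 1/2·1/4 = 3/8.

3/8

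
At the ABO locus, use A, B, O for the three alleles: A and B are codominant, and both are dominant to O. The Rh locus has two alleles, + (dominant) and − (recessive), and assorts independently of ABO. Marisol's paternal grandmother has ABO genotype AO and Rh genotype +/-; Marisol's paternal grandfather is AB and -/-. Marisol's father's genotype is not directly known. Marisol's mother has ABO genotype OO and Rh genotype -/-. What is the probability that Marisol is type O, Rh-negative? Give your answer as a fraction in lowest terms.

Marisol's father's ABO genotype from AO × AB: 1/4 AA, 1/4 AB, 1/4 AO, 1/4 BO.
Crossing each possibility with the mother OO and summing P(type O): 1/4·0 + 1/4·0 + 1/4·1/2 + 1/4·1/2 = 1/4.
Similarly for Rh via the father's Rh distribution: P(Rh-) = 3/4.
Independent loci: 1/4 × 3/4 = 3/16.

3/16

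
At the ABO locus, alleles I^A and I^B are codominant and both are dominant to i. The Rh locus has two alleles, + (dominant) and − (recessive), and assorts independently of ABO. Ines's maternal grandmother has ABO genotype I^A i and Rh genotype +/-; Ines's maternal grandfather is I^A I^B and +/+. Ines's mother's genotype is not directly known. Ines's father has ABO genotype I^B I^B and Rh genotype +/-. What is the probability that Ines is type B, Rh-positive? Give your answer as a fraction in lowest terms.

7/16

Ines's mother's ABO genotype from I^A i × I^A I^B: 1/4 I^A I^A, 1/4 I^A I^B, 1/4 I^A i, 1/4 I^B i.
Crossing each possibility with the father I^B I^B and summing P(type B): 1/4·0 + 1/4·1/2 + 1/4·1/2 + 1/4·1 = 1/2.
Similarly for Rh via the mother's Rh distribution: P(Rh+) = 7/8.
Independent loci: 1/2 × 7/8 = 7/16.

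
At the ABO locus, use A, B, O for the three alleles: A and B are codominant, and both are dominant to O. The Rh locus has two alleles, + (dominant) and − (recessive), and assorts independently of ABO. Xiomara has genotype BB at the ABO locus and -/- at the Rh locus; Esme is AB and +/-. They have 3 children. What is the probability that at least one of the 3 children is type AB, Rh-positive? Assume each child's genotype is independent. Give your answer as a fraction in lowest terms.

37/64

ABO cross BB × AB → 1/2 B, 1/2 AB.
Rh cross -/- × +/- → 1/2 Rh+, 1/2 Rh-; so P(type AB, Rh-positive) = 1/2 × 1/2 = 1/4 per child.
P(none) = (3/4)^3 = 27/64; P(at least one) = 1 − 27/64 = 37/64.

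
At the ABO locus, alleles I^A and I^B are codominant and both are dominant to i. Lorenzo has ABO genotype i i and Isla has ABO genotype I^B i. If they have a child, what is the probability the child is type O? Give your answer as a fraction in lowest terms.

ABO cross i i × I^B i → offspring phenotypes: 1/2 O, 1/2 B.
So P(type O) = 1/2.

1/2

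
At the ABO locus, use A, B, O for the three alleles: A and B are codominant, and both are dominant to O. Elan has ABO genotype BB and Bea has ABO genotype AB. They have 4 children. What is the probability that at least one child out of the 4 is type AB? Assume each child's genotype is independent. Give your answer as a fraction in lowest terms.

15/16

ABO cross BB × AB → 1/2 B, 1/2 AB.
So P(type AB) = 1/2 per child.
P(none) = (1/2)^4 = 1/16; P(at least one) = 1 − 1/16 = 15/16.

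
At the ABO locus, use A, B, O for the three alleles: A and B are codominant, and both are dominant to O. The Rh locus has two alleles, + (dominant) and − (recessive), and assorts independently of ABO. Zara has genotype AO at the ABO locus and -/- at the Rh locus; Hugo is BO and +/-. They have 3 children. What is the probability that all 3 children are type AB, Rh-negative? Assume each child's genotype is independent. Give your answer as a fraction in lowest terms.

1/512

ABO cross AO × BO → 1/4 O, 1/4 A, 1/4 B, 1/4 AB.
Rh cross -/- × +/- → 1/2 Rh+, 1/2 Rh-; so P(type AB, Rh-negative) = 1/4 × 1/2 = 1/8 per child.
All 3 independent: (1/8)^3 = 1/512.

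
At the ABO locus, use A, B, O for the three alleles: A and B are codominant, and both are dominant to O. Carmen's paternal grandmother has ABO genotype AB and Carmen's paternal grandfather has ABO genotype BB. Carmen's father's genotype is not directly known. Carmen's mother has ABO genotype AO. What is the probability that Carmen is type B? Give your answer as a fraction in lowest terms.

3/8

Carmen's father's ABO genotype from AB × BB: 1/2 AB, 1/2 BB.
Crossing each possibility with the mother AO and summing P(type B): 1/2·1/4 + 1/2·1/2 = 3/8.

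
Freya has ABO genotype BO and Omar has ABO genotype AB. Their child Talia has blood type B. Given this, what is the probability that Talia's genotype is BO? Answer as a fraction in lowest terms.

1/2

Cross BO × AB → 1/4 AB, 1/4 AO, 1/4 BB, 1/4 BO.
Type-B genotypes among offspring: BB (1/4), BO (1/4); total 1/2.
P(BO | type B) = (1/4) / (1/2) = 1/2.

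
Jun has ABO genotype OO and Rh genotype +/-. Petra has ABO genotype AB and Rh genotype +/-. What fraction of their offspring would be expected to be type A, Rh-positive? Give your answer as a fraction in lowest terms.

3/8

ABO cross OO × AB → offspring phenotypes: 1/2 A, 1/2 B.
Rh cross +/- × +/- → 3/4 Rh+, 1/4 Rh-.
Independent loci: P(type A, Rh-positive) = 1/2 × 3/4 = 3/8.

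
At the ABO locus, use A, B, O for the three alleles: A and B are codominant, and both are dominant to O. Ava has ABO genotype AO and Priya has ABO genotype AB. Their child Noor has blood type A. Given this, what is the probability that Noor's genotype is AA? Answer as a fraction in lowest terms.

1/2

Cross AO × AB → 1/4 AA, 1/4 AB, 1/4 AO, 1/4 BO.
Type-A genotypes among offspring: AA (1/4), AO (1/4); total 1/2.
P(AA | type A) = (1/4) / (1/2) = 1/2.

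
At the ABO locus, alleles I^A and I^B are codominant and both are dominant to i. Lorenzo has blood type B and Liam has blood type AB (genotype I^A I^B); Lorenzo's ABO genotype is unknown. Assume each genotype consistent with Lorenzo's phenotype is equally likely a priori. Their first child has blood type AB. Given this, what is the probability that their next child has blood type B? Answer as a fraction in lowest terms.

1/2

Possible genotypes: Lorenzo ∈ {I^B I^B, I^B i}; Liam ∈ {I^A I^B}.
Weight each parental genotype pair by prior × P(type-AB child):
  I^B I^B × I^A I^B: posterior weight 2/3; P(next child type B) = 1/2.
  I^B i × I^A I^B: posterior weight 1/3; P(next child type B) = 1/2.
Weighted sum = 1/2.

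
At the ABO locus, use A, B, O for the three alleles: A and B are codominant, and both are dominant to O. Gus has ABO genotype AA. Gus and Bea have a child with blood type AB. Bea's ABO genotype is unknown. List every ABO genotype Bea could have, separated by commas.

AB, BB, BO

For each candidate genotype of Bea, check whether crossing it with AA can produce every observed child phenotype.
  AA → possible child types {A} ✗
  AB → possible child types {A, AB} ✓
  AO → possible child types {A} ✗
  BB → possible child types {AB} ✓
  BO → possible child types {A, AB} ✓
  OO → possible child types {A} ✗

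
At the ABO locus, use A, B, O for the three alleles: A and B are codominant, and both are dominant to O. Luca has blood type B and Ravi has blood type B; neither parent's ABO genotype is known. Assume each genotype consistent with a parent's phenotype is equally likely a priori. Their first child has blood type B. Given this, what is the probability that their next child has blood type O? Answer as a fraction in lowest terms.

1/20

Possible genotypes: Luca ∈ {BB, BO}; Ravi ∈ {BB, BO}.
Weight each parental genotype pair by prior × P(type-B child):
  BB × BB: posterior weight 4/15; P(next child type O) = 0.
  BB × BO: posterior weight 4/15; P(next child type O) = 0.
  BO × BB: posterior weight 4/15; P(next child type O) = 0.
  BO × BO: posterior weight 1/5; P(next child type O) = 1/4.
Weighted sum = 1/20.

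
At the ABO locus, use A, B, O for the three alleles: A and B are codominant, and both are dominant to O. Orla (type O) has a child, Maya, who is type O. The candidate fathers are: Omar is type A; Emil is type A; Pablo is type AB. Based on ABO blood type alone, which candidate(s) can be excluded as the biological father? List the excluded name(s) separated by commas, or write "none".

A candidate is excluded only if no genotype consistent with his phenotype could produce a type O child with a type O mother.
Pablo (type AB): no genotype consistent with that phenotype can produce a type-O child with a type-O mother.

Pablo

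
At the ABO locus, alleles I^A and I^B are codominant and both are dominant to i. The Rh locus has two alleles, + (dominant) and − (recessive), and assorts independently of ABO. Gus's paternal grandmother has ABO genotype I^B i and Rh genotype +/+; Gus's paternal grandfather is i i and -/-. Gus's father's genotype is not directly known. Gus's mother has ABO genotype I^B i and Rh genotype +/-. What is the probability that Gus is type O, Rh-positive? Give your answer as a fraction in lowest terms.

9/32

Gus's father's ABO genotype from I^B i × i i: 1/2 I^B i, 1/2 i i.
Crossing each possibility with the mother I^B i and summing P(type O): 1/2·1/4 + 1/2·1/2 = 3/8.
Similarly for Rh via the father's Rh distribution: P(Rh+) = 3/4.
Independent loci: 3/8 × 3/4 = 9/32.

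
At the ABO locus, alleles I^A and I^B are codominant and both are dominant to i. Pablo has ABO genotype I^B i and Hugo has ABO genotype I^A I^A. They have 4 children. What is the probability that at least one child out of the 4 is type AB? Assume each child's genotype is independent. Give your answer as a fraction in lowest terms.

ABO cross I^B i × I^A I^A → 1/2 A, 1/2 AB.
So P(type AB) = 1/2 per child.
P(none) = (1/2)^4 = 1/16; P(at least one) = 1 − 1/16 = 15/16.

15/16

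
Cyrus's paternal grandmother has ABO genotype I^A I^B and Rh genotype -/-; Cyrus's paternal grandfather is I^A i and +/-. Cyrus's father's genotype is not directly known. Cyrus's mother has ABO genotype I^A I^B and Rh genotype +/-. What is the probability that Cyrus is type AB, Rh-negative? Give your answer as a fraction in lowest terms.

9/64

Cyrus's father's ABO genotype from I^A I^B × I^A i: 1/4 I^A I^A, 1/4 I^A I^B, 1/4 I^A i, 1/4 I^B i.
Crossing each possibility with the mother I^A I^B and summing P(type AB): 1/4·1/2 + 1/4·1/2 + 1/4·1/4 + 1/4·1/4 = 3/8.
Similarly for Rh via the father's Rh distribution: P(Rh-) = 3/8.
Independent loci: 3/8 × 3/8 = 9/64.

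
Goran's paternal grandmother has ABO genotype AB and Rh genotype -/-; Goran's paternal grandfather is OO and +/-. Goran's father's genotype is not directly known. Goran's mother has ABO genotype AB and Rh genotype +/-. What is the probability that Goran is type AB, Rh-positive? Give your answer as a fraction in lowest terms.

5/32

Goran's father's ABO genotype from AB × OO: 1/2 AO, 1/2 BO.
Crossing each possibility with the mother AB and summing P(type AB): 1/2·1/4 + 1/2·1/4 = 1/4.
Similarly for Rh via the father's Rh distribution: P(Rh+) = 5/8.
Independent loci: 1/4 × 5/8 = 5/32.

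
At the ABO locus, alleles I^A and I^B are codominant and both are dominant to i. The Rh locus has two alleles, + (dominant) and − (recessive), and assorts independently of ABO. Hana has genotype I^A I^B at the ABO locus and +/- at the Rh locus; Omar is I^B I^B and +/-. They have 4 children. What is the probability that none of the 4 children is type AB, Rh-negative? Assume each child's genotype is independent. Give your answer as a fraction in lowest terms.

ABO cross I^A I^B × I^B I^B → 1/2 B, 1/2 AB.
Rh cross +/- × +/- → 3/4 Rh+, 1/4 Rh-; so P(type AB, Rh-negative) = 1/2 × 1/4 = 1/8 per child.
P(not type AB, Rh-negative) = 7/8 for one child; (7/8)^4 = 2401/4096.

2401/4096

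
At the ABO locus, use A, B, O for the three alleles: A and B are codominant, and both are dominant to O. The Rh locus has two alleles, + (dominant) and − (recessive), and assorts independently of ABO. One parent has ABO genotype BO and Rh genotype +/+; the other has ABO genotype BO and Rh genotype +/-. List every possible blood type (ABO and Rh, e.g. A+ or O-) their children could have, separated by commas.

Gametes from BO × BO give offspring ABO genotypes BB, BO, OO, i.e. phenotypes O, B.
Rh cross +/+ × +/- → phenotypes Rh+.
Combining independently: O+, B+.

O+, B+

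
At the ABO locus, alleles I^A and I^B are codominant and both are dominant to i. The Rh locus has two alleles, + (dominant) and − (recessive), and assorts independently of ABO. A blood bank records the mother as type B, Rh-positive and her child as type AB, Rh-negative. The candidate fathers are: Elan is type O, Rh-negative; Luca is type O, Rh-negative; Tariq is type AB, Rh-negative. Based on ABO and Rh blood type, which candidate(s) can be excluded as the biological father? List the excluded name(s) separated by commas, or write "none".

A candidate is excluded only if no genotype consistent with his phenotype could produce a type AB, Rh-negative child with a type B, Rh-positive mother.
Elan (type O, Rh-): no genotype consistent with that phenotype can produce a type-AB Rh- child with a type-B mother.
Luca (type O, Rh-): no genotype consistent with that phenotype can produce a type-AB Rh- child with a type-B mother.

Elan, Luca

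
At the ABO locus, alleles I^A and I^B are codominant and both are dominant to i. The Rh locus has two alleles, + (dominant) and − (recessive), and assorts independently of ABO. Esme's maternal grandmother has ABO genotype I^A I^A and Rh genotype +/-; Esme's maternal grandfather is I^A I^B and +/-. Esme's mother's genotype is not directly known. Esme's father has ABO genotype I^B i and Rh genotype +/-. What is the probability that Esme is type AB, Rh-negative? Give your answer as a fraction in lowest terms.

Esme's mother's ABO genotype from I^A I^A × I^A I^B: 1/2 I^A I^A, 1/2 I^A I^B.
Crossing each possibility with the father I^B i and summing P(type AB): 1/2·1/2 + 1/2·1/4 = 3/8.
Similarly for Rh via the mother's Rh distribution: P(Rh-) = 1/4.
Independent loci: 3/8 × 1/4 = 3/32.

3/32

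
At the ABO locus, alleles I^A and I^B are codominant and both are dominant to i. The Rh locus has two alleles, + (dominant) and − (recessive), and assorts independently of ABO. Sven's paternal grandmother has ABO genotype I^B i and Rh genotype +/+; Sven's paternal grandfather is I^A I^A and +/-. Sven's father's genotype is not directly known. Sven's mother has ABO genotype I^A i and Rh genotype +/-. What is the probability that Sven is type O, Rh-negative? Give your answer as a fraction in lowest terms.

1/64

Sven's father's ABO genotype from I^B i × I^A I^A: 1/2 I^A I^B, 1/2 I^A i.
Crossing each possibility with the mother I^A i and summing P(type O): 1/2·0 + 1/2·1/4 = 1/8.
Similarly for Rh via the father's Rh distribution: P(Rh-) = 1/8.
Independent loci: 1/8 × 1/8 = 1/64.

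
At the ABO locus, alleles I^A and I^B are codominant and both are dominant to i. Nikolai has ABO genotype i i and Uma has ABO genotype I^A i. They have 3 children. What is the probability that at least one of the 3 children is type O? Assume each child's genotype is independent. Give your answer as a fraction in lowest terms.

7/8

ABO cross i i × I^A i → 1/2 O, 1/2 A.
So P(type O) = 1/2 per child.
P(none) = (1/2)^3 = 1/8; P(at least one) = 1 − 1/8 = 7/8.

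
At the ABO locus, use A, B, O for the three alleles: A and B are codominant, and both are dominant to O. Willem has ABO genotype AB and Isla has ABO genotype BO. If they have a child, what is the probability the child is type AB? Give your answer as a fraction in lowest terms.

1/4

ABO cross AB × BO → offspring phenotypes: 1/4 A, 1/2 B, 1/4 AB.
So P(type AB) = 1/4.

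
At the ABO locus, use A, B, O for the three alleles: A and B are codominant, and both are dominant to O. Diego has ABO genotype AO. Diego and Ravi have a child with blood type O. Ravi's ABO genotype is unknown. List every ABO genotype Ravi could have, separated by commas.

For each candidate genotype of Ravi, check whether crossing it with AO can produce every observed child phenotype.
  AA → possible child types {A} ✗
  AB → possible child types {A, B, AB} ✗
  AO → possible child types {O, A} ✓
  BB → possible child types {B, AB} ✗
  BO → possible child types {O, A, B, AB} ✓
  OO → possible child types {O, A} ✓

AO, BO, OO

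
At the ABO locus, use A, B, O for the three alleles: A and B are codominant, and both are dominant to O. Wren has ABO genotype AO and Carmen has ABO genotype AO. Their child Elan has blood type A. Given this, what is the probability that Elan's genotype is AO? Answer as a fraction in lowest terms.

Cross AO × AO → 1/4 AA, 1/2 AO, 1/4 OO.
Type-A genotypes among offspring: AA (1/4), AO (1/2); total 3/4.
P(AO | type A) = (1/2) / (3/4) = 2/3.

2/3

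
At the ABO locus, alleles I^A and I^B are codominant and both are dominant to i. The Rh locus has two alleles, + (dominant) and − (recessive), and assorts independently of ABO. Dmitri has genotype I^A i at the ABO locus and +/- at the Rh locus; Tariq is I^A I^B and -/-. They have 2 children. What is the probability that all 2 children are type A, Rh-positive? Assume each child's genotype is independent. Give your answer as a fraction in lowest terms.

1/16

ABO cross I^A i × I^A I^B → 1/2 A, 1/4 B, 1/4 AB.
Rh cross +/- × -/- → 1/2 Rh+, 1/2 Rh-; so P(type A, Rh-positive) = 1/2 × 1/2 = 1/4 per child.
All 2 independent: (1/4)^2 = 1/16.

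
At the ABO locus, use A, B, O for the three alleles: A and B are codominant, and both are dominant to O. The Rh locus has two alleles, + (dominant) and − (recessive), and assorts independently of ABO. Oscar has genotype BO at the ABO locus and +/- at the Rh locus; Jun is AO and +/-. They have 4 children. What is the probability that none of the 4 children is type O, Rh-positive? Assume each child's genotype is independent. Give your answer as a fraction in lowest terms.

28561/65536

ABO cross BO × AO → 1/4 O, 1/4 A, 1/4 B, 1/4 AB.
Rh cross +/- × +/- → 3/4 Rh+, 1/4 Rh-; so P(type O, Rh-positive) = 1/4 × 3/4 = 3/16 per child.
P(not type O, Rh-positive) = 13/16 for one child; (13/16)^4 = 28561/65536.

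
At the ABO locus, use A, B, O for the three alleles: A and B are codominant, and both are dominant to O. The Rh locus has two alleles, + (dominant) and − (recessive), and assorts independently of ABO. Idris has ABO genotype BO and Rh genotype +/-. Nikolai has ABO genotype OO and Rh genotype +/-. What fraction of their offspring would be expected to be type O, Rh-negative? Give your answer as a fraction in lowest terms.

ABO cross BO × OO → offspring phenotypes: 1/2 O, 1/2 B.
Rh cross +/- × +/- → 3/4 Rh+, 1/4 Rh-.
Independent loci: P(type O, Rh-negative) = 1/2 × 1/4 = 1/8.

1/8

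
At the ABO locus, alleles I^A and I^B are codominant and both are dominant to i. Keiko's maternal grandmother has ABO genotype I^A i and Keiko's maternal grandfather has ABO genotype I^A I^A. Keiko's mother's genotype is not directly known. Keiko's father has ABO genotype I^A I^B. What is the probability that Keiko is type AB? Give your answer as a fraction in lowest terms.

3/8

Keiko's mother's ABO genotype from I^A i × I^A I^A: 1/2 I^A I^A, 1/2 I^A i.
Crossing each possibility with the father I^A I^B and summing P(type AB): 1/2·1/2 + 1/2·1/4 = 3/8.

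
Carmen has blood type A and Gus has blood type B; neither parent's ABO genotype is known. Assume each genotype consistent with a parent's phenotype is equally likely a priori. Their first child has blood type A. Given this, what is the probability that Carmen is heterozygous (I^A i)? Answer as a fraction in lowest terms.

Possible genotypes: Carmen ∈ {I^A I^A, I^A i}; Gus ∈ {I^B I^B, I^B i}.
Weight each parental genotype pair by prior × P(type-A child):
  I^A I^A × I^B i: posterior weight 2/3.
  I^A i × I^B i: posterior weight 1/3.
Sum the posterior weight over pairs where Carmen is I^A i: 1/3.

1/3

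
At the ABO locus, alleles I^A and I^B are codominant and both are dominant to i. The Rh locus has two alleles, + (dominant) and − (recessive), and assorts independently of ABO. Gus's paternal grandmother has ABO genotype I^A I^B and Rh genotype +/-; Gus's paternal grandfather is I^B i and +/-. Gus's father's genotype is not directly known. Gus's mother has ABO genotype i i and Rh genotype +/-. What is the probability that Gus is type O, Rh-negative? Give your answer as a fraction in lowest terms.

1/16

Gus's father's ABO genotype from I^A I^B × I^B i: 1/4 I^A I^B, 1/4 I^A i, 1/4 I^B I^B, 1/4 I^B i.
Crossing each possibility with the mother i i and summing P(type O): 1/4·0 + 1/4·1/2 + 1/4·0 + 1/4·1/2 = 1/4.
Similarly for Rh via the father's Rh distribution: P(Rh-) = 1/4.
Independent loci: 1/4 × 1/4 = 1/16.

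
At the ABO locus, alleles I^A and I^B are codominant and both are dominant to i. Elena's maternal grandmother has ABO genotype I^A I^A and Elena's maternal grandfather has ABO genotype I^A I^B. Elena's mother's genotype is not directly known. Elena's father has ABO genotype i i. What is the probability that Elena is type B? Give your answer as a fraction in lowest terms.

Elena's mother's ABO genotype from I^A I^A × I^A I^B: 1/2 I^A I^A, 1/2 I^A I^B.
Crossing each possibility with the father i i and summing P(type B): 1/2·0 + 1/2·1/2 = 1/4.

1/4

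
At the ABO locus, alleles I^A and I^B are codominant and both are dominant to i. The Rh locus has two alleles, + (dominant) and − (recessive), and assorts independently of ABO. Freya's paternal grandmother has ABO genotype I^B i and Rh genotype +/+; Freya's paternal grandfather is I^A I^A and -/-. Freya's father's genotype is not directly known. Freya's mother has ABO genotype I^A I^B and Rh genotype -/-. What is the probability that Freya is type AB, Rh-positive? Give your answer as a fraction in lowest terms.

3/16

Freya's father's ABO genotype from I^B i × I^A I^A: 1/2 I^A I^B, 1/2 I^A i.
Crossing each possibility with the mother I^A I^B and summing P(type AB): 1/2·1/2 + 1/2·1/4 = 3/8.
Similarly for Rh via the father's Rh distribution: P(Rh+) = 1/2.
Independent loci: 3/8 × 1/2 = 3/16.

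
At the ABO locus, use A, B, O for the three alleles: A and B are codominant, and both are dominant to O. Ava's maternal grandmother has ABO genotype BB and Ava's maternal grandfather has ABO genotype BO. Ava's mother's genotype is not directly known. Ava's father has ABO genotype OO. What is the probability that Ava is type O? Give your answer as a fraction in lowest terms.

Ava's mother's ABO genotype from BB × BO: 1/2 BB, 1/2 BO.
Crossing each possibility with the father OO and summing P(type O): 1/2·0 + 1/2·1/2 = 1/4.

1/4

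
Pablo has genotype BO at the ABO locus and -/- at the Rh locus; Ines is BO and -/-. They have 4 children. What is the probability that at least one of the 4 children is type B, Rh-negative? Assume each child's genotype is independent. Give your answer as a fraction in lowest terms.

255/256

ABO cross BO × BO → 1/4 O, 3/4 B.
Rh cross -/- × -/- → 1 Rh-; so P(type B, Rh-negative) = 3/4 × 1 = 3/4 per child.
P(none) = (1/4)^4 = 1/256; P(at least one) = 1 − 1/256 = 255/256.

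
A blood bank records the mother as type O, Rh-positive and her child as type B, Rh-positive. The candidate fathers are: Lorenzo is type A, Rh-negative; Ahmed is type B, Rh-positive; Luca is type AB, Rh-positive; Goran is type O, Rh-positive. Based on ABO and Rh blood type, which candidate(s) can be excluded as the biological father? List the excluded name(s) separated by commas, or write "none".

Lorenzo, Goran

A candidate is excluded only if no genotype consistent with his phenotype could produce a type B, Rh-positive child with a type O, Rh-positive mother.
Lorenzo (type A, Rh-): no genotype consistent with that phenotype can produce a type-B Rh+ child with a type-O mother.
Goran (type O, Rh+): no genotype consistent with that phenotype can produce a type-B Rh+ child with a type-O mother.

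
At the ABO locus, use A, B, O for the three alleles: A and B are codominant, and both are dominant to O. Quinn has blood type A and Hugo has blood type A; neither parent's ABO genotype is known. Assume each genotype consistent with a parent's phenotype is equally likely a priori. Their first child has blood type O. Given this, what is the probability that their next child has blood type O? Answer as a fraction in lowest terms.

Possible genotypes: Quinn ∈ {AA, AO}; Hugo ∈ {AA, AO}.
Weight each parental genotype pair by prior × P(type-O child):
  AO × AO: posterior weight 1; P(next child type O) = 1/4.
Weighted sum = 1/4.

1/4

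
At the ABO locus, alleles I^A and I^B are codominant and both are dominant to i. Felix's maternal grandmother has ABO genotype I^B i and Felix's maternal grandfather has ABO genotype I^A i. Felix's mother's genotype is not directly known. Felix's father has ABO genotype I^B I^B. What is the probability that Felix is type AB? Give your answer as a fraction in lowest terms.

1/4

Felix's mother's ABO genotype from I^B i × I^A i: 1/4 I^A I^B, 1/4 I^A i, 1/4 I^B i, 1/4 i i.
Crossing each possibility with the father I^B I^B and summing P(type AB): 1/4·1/2 + 1/4·1/2 + 1/4·0 + 1/4·0 = 1/4.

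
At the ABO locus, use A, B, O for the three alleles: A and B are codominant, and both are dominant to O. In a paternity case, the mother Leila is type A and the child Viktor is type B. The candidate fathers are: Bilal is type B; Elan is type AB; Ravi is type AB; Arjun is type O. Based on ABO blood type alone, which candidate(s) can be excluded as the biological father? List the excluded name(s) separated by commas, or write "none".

A candidate is excluded only if no genotype consistent with his phenotype could produce a type B child with a type A mother.
Arjun (type O): no genotype consistent with that phenotype can produce a type-B child with a type-A mother.

Arjun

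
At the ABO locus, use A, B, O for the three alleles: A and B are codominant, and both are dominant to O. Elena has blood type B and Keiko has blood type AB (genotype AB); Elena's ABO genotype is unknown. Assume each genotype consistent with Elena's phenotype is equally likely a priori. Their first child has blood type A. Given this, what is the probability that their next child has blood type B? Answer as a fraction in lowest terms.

1/2

Possible genotypes: Elena ∈ {BB, BO}; Keiko ∈ {AB}.
Weight each parental genotype pair by prior × P(type-A child):
  BO × AB: posterior weight 1; P(next child type B) = 1/2.
Weighted sum = 1/2.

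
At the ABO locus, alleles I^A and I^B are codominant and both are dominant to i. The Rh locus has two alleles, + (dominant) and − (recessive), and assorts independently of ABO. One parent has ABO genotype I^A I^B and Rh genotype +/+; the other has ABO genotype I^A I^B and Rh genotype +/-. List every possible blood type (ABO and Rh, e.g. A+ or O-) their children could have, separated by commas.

A+, B+, AB+

Gametes from I^A I^B × I^A I^B give offspring ABO genotypes I^A I^A, I^A I^B, I^B I^B, i.e. phenotypes A, B, AB.
Rh cross +/+ × +/- → phenotypes Rh+.
Combining independently: A+, B+, AB+.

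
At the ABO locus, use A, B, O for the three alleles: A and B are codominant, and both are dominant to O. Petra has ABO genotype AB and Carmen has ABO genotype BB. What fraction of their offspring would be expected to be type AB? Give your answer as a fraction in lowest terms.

ABO cross AB × BB → offspring phenotypes: 1/2 B, 1/2 AB.
So P(type AB) = 1/2.

1/2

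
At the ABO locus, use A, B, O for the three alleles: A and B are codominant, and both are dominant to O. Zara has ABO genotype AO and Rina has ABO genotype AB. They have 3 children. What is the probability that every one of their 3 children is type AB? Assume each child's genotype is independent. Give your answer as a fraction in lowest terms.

1/64

ABO cross AO × AB → 1/2 A, 1/4 B, 1/4 AB.
So P(type AB) = 1/4 per child.
All 3 independent: (1/4)^3 = 1/64.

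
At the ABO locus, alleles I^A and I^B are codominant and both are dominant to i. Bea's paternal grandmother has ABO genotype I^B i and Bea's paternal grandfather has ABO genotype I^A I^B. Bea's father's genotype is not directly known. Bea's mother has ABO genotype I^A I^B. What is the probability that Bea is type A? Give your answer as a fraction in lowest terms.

Bea's father's ABO genotype from I^B i × I^A I^B: 1/4 I^A I^B, 1/4 I^A i, 1/4 I^B I^B, 1/4 I^B i.
Crossing each possibility with the mother I^A I^B and summing P(type A): 1/4·1/4 + 1/4·1/2 + 1/4·0 + 1/4·1/4 = 1/4.

1/4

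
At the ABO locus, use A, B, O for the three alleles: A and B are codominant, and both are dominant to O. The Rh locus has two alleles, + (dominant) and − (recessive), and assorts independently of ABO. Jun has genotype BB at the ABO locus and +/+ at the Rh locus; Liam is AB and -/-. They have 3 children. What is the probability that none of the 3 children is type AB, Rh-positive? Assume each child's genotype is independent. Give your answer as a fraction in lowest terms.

1/8

ABO cross BB × AB → 1/2 B, 1/2 AB.
Rh cross +/+ × -/- → 1 Rh+; so P(type AB, Rh-positive) = 1/2 × 1 = 1/2 per child.
P(not type AB, Rh-positive) = 1/2 for one child; (1/2)^3 = 1/8.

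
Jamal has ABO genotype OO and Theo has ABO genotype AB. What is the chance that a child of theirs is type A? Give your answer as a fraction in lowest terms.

1/2

ABO cross OO × AB → offspring phenotypes: 1/2 A, 1/2 B.
So P(type A) = 1/2.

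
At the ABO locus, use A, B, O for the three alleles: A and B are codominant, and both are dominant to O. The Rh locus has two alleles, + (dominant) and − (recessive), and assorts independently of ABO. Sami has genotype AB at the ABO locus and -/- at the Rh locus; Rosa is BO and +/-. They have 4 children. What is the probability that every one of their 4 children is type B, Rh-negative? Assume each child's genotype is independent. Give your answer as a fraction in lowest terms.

ABO cross AB × BO → 1/4 A, 1/2 B, 1/4 AB.
Rh cross -/- × +/- → 1/2 Rh+, 1/2 Rh-; so P(type B, Rh-negative) = 1/2 × 1/2 = 1/4 per child.
All 4 independent: (1/4)^4 = 1/256.

1/256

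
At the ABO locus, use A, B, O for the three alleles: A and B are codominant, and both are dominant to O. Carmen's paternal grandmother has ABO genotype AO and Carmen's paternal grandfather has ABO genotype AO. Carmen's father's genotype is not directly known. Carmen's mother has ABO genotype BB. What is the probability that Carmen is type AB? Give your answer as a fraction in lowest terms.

Carmen's father's ABO genotype from AO × AO: 1/4 AA, 1/2 AO, 1/4 OO.
Crossing each possibility with the mother BB and summing P(type AB): 1/4·1 + 1/2·1/2 + 1/4·0 = 1/2.

1/2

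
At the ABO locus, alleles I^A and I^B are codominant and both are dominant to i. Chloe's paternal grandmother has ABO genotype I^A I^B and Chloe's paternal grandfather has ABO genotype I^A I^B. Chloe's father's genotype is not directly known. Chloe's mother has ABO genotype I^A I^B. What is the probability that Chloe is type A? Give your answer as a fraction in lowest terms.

Chloe's father's ABO genotype from I^A I^B × I^A I^B: 1/4 I^A I^A, 1/2 I^A I^B, 1/4 I^B I^B.
Crossing each possibility with the mother I^A I^B and summing P(type A): 1/4·1/2 + 1/2·1/4 + 1/4·0 = 1/4.

1/4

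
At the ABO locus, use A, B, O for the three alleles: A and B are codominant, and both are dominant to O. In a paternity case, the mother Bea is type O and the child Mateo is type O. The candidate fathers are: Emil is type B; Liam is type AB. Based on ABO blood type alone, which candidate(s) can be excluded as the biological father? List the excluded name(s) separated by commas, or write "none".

Liam

A candidate is excluded only if no genotype consistent with his phenotype could produce a type O child with a type O mother.
Liam (type AB): no genotype consistent with that phenotype can produce a type-O child with a type-O mother.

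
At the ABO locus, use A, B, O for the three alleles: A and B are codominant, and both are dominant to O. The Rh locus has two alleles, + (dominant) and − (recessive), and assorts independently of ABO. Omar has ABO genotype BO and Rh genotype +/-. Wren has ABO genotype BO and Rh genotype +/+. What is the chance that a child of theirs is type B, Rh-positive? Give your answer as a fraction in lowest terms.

ABO cross BO × BO → offspring phenotypes: 1/4 O, 3/4 B.
Rh cross +/- × +/+ → 1 Rh+.
Independent loci: P(type B, Rh-positive) = 3/4 × 1 = 3/4.

3/4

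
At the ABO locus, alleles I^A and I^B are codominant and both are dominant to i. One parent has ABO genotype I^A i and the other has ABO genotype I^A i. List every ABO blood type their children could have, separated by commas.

O, A

Gametes from I^A i × I^A i give offspring ABO genotypes I^A I^A, I^A i, i i, i.e. phenotypes O, A.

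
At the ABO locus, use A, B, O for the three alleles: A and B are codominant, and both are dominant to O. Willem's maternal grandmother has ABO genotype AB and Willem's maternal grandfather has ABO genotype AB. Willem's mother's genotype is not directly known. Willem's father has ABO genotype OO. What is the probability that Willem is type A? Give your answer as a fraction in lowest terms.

Willem's mother's ABO genotype from AB × AB: 1/4 AA, 1/2 AB, 1/4 BB.
Crossing each possibility with the father OO and summing P(type A): 1/4·1 + 1/2·1/2 + 1/4·0 = 1/2.

1/2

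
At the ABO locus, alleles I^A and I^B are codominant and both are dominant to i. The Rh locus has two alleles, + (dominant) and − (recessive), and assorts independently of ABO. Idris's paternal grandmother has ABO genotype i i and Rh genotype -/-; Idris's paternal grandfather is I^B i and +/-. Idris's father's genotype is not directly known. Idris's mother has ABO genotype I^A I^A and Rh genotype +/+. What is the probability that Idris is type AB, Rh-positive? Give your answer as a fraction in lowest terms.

Idris's father's ABO genotype from i i × I^B i: 1/2 I^B i, 1/2 i i.
Crossing each possibility with the mother I^A I^A and summing P(type AB): 1/2·1/2 + 1/2·0 = 1/4.
Similarly for Rh via the father's Rh distribution: P(Rh+) = 1.
Independent loci: 1/4 × 1 = 1/4.

1/4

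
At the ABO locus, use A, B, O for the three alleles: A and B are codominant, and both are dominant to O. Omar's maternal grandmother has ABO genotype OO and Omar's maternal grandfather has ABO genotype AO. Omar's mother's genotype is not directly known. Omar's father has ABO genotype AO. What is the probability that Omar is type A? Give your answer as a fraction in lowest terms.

5/8

Omar's mother's ABO genotype from OO × AO: 1/2 AO, 1/2 OO.
Crossing each possibility with the father AO and summing P(type A): 1/2·3/4 + 1/2·1/2 = 5/8.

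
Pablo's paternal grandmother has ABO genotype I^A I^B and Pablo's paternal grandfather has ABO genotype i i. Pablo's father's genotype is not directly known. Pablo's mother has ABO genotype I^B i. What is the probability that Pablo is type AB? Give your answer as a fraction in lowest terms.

1/8

Pablo's father's ABO genotype from I^A I^B × i i: 1/2 I^A i, 1/2 I^B i.
Crossing each possibility with the mother I^B i and summing P(type AB): 1/2·1/4 + 1/2·0 = 1/8.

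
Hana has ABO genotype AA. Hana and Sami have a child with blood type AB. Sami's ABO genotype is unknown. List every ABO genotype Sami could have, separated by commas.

For each candidate genotype of Sami, check whether crossing it with AA can produce every observed child phenotype.
  AA → possible child types {A} ✗
  AB → possible child types {A, AB} ✓
  AO → possible child types {A} ✗
  BB → possible child types {AB} ✓
  BO → possible child types {A, AB} ✓
  OO → possible child types {A} ✗

AB, BB, BO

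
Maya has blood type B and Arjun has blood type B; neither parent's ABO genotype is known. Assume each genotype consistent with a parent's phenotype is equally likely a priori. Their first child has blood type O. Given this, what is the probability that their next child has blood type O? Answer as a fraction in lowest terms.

1/4

Possible genotypes: Maya ∈ {I^B I^B, I^B i}; Arjun ∈ {I^B I^B, I^B i}.
Weight each parental genotype pair by prior × P(type-O child):
  I^B i × I^B i: posterior weight 1; P(next child type O) = 1/4.
Weighted sum = 1/4.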